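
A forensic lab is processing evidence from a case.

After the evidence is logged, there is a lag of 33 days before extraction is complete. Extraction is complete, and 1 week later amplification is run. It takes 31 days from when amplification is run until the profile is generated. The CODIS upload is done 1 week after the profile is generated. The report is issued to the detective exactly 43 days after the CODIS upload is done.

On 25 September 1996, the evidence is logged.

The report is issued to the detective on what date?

24 January 1997

The evidence is logged: Sep 25, 1996.
Extraction is complete: Sep 25, 1996 + 33 days = Oct 28, 1996.
Amplification is run: Oct 28, 1996 + 1 week = Nov 4, 1996.
The profile is generated: Nov 4, 1996 + 31 days = Dec 5, 1996.
The CODIS upload is done: Dec 5, 1996 + 1 week = Dec 12, 1996.
The report is issued to the detective: Dec 12, 1996 + 43 days = Jan 24, 1997.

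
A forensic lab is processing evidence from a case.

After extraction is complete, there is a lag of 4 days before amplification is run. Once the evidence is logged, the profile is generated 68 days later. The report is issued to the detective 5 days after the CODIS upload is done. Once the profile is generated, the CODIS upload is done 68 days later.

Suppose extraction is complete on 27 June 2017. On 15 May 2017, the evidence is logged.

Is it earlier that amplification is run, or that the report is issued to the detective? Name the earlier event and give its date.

Extraction is complete: Jun 27, 2017.
Amplification is run: Jun 27, 2017 + 4 days = Jul 1, 2017.
The evidence is logged: May 15, 2017.
The profile is generated: May 15, 2017 + 68 days = Jul 22, 2017.
The CODIS upload is done: Jul 22, 2017 + 68 days = Sep 28, 2017.
The report is issued to the detective: Sep 28, 2017 + 5 days = Oct 3, 2017.
Comparing: amplification is run on Jul 1, 2017 vs the report is issued to the detective on Oct 3, 2017. Earlier: amplification is run.

Amplification is run — 1 July 2017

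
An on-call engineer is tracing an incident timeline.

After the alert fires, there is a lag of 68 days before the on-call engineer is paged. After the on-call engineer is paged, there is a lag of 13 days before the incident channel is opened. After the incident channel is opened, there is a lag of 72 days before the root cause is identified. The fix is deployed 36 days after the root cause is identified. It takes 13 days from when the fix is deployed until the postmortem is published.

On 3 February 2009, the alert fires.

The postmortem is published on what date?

24 August 2009

The alert fires: Feb 3, 2009.
The on-call engineer is paged: Feb 3, 2009 + 68 days = Apr 12, 2009.
The incident channel is opened: Apr 12, 2009 + 13 days = Apr 25, 2009.
The root cause is identified: Apr 25, 2009 + 72 days = Jul 6, 2009.
The fix is deployed: Jul 6, 2009 + 36 days = Aug 11, 2009.
The postmortem is published: Aug 11, 2009 + 13 days = Aug 24, 2009.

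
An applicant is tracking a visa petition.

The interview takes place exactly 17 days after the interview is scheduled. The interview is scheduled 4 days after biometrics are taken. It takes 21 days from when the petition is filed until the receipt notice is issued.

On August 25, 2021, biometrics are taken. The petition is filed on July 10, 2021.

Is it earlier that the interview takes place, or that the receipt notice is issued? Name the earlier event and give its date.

Biometrics are taken: Aug 25, 2021.
The interview is scheduled: Aug 25, 2021 + 4 days = Aug 29, 2021.
The interview takes place: Aug 29, 2021 + 17 days = Sep 15, 2021.
The petition is filed: Jul 10, 2021.
The receipt notice is issued: Jul 10, 2021 + 21 days = Jul 31, 2021.
Comparing: the interview takes place on Sep 15, 2021 vs the receipt notice is issued on Jul 31, 2021. Earlier: the receipt notice is issued.

The receipt notice is issued — July 31, 2021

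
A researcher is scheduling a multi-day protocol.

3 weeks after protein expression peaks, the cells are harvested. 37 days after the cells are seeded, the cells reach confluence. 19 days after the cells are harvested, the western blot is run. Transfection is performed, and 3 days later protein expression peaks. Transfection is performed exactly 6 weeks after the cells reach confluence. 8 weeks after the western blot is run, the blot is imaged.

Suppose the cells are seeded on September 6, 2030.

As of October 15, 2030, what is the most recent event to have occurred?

The cells reach confluence

The cells are seeded: Sep 6, 2030.
The cells reach confluence: Sep 6, 2030 + 37 days = Oct 13, 2030.
Transfection is performed: Oct 13, 2030 + 6 weeks = Nov 24, 2030.
Protein expression peaks: Nov 24, 2030 + 3 days = Nov 27, 2030.
The cells are harvested: Nov 27, 2030 + 3 weeks = Dec 18, 2030.
The western blot is run: Dec 18, 2030 + 19 days = Jan 6, 2031.
The blot is imaged: Jan 6, 2031 + 8 weeks = Mar 3, 2031.
Oct 15, 2030 falls between when the cells reach confluence (Oct 13, 2030) and when transfection is performed (Nov 24, 2030).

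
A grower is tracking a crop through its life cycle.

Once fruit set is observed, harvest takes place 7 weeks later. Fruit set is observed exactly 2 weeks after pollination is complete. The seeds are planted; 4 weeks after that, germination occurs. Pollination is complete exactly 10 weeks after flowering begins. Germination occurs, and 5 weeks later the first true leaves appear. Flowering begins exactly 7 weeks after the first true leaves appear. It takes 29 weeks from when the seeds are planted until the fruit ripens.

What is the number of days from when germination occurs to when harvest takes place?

217 days

Causal path: germination occurs → the first true leaves appear → flowering begins → pollination is complete → fruit set is observed → harvest takes place.
Total delay along the path: 5 + 7 + 10 + 2 + 7 weeks = 31 weeks = 217 days.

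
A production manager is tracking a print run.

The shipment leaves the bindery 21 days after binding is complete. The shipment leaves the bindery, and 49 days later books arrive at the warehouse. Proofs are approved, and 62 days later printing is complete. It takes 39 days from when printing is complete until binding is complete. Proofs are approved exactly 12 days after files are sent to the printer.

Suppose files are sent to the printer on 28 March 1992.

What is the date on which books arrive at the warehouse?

27 September 1992

Files are sent to the printer: Mar 28, 1992.
Proofs are approved: Mar 28, 1992 + 12 days = Apr 9, 1992.
Printing is complete: Apr 9, 1992 + 62 days = Jun 10, 1992.
Binding is complete: Jun 10, 1992 + 39 days = Jul 19, 1992.
The shipment leaves the bindery: Jul 19, 1992 + 21 days = Aug 9, 1992.
Books arrive at the warehouse: Aug 9, 1992 + 49 days = Sep 27, 1992.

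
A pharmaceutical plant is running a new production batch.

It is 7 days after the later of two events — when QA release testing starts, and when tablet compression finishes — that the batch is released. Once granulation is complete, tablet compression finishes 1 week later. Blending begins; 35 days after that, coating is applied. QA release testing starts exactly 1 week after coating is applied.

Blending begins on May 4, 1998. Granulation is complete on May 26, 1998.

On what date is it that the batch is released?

Blending begins: May 4, 1998.
Coating is applied: May 4, 1998 + 35 days = Jun 8, 1998.
QA release testing starts: Jun 8, 1998 + 1 week = Jun 15, 1998.
Granulation is complete: May 26, 1998.
Tablet compression finishes: May 26, 1998 + 1 week = Jun 2, 1998.
Both prerequisites met — QA release testing starts (Jun 15, 1998), tablet compression finishes (Jun 2, 1998); the later is Jun 15, 1998.
The batch is released: Jun 15, 1998 + 7 days = Jun 22, 1998.

June 22, 1998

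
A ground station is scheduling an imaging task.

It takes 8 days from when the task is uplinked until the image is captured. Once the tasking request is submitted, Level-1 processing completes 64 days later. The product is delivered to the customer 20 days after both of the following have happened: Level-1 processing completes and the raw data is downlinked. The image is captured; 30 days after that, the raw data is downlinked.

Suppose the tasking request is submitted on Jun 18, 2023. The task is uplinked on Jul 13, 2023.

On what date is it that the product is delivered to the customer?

The tasking request is submitted: Jun 18, 2023.
Level-1 processing completes: Jun 18, 2023 + 64 days = Aug 21, 2023.
The task is uplinked: Jul 13, 2023.
The image is captured: Jul 13, 2023 + 8 days = Jul 21, 2023.
The raw data is downlinked: Jul 21, 2023 + 30 days = Aug 20, 2023.
Both prerequisites met — Level-1 processing completes (Aug 21, 2023), the raw data is downlinked (Aug 20, 2023); the later is Aug 21, 2023.
The product is delivered to the customer: Aug 21, 2023 + 20 days = Sep 10, 2023.

Sep 10, 2023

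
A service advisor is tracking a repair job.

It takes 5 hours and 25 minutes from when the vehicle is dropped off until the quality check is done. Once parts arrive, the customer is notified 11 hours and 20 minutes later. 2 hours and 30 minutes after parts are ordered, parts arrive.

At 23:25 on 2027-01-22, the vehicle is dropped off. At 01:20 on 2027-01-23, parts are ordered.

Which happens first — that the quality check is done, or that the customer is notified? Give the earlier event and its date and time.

The quality check is done — 04:50 on 2027-01-23

The vehicle is dropped off: 23:25 Jan 22, 2027.
The quality check is done: 23:25 Jan 22, 2027 + 5h25m = 04:50 Jan 23, 2027.
Parts are ordered: 01:20 Jan 23, 2027.
Parts arrive: 01:20 Jan 23, 2027 + 2h30m = 03:50 Jan 23, 2027.
The customer is notified: 03:50 Jan 23, 2027 + 11h20m = 15:10 Jan 23, 2027.
Comparing: the quality check is done at 04:50 Jan 23, 2027 vs the customer is notified at 15:10 Jan 23, 2027. Earlier: the quality check is done.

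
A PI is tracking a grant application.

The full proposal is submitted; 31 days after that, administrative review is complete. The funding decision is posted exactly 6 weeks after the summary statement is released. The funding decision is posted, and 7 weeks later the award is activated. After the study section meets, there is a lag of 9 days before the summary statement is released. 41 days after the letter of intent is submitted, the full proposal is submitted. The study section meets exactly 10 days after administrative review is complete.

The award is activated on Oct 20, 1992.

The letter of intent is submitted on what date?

The award is activated: Oct 20, 1992.
The funding decision is posted: Oct 20, 1992 − 7 weeks = Sep 1, 1992.
The summary statement is released: Sep 1, 1992 − 6 weeks = Jul 21, 1992.
The study section meets: Jul 21, 1992 − 9 days = Jul 12, 1992.
Administrative review is complete: Jul 12, 1992 − 10 days = Jul 2, 1992.
The full proposal is submitted: Jul 2, 1992 − 31 days = Jun 1, 1992.
The letter of intent is submitted: Jun 1, 1992 − 41 days = Apr 21, 1992.

Apr 21, 1992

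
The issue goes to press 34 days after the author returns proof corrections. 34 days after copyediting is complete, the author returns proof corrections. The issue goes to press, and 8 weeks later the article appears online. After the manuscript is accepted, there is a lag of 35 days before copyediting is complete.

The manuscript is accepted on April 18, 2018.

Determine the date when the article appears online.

The manuscript is accepted: Apr 18, 2018.
Copyediting is complete: Apr 18, 2018 + 35 days = May 23, 2018.
The author returns proof corrections: May 23, 2018 + 34 days = Jun 26, 2018.
The issue goes to press: Jun 26, 2018 + 34 days = Jul 30, 2018.
The article appears online: Jul 30, 2018 + 8 weeks = Sep 24, 2018.

September 24, 2018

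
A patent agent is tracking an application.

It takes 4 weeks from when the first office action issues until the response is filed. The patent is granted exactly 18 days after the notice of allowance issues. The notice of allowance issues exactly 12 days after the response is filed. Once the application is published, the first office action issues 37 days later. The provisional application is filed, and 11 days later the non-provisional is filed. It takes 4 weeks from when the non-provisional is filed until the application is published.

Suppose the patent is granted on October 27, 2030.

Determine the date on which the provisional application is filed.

June 15, 2030

The patent is granted: Oct 27, 2030.
The notice of allowance issues: Oct 27, 2030 − 18 days = Oct 9, 2030.
The response is filed: Oct 9, 2030 − 12 days = Sep 27, 2030.
The first office action issues: Sep 27, 2030 − 4 weeks = Aug 30, 2030.
The application is published: Aug 30, 2030 − 37 days = Jul 24, 2030.
The non-provisional is filed: Jul 24, 2030 − 4 weeks = Jun 26, 2030.
The provisional application is filed: Jun 26, 2030 − 11 days = Jun 15, 2030.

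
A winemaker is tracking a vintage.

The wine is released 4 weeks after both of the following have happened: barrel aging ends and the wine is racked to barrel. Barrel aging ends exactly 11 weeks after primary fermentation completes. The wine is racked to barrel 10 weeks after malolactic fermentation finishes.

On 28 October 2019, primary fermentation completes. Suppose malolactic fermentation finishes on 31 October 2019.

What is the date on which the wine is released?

10 February 2020

Primary fermentation completes: Oct 28, 2019.
Barrel aging ends: Oct 28, 2019 + 11 weeks = Jan 13, 2020.
Malolactic fermentation finishes: Oct 31, 2019.
The wine is racked to barrel: Oct 31, 2019 + 10 weeks = Jan 9, 2020.
Both prerequisites met — barrel aging ends (Jan 13, 2020), the wine is racked to barrel (Jan 9, 2020); the later is Jan 13, 2020.
The wine is released: Jan 13, 2020 + 4 weeks = Feb 10, 2020.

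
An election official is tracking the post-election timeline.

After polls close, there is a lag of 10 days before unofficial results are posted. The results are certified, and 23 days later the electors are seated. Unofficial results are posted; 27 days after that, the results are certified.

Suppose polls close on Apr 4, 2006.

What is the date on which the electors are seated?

Polls close: Apr 4, 2006.
Unofficial results are posted: Apr 4, 2006 + 10 days = Apr 14, 2006.
The results are certified: Apr 14, 2006 + 27 days = May 11, 2006.
The electors are seated: May 11, 2006 + 23 days = Jun 3, 2006.

Jun 3, 2006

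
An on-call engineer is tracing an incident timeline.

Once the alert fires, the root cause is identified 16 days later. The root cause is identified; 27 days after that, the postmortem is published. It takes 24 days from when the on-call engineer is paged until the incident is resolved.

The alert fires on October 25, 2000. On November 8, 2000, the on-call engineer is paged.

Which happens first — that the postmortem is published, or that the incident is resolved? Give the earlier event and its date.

The alert fires: Oct 25, 2000.
The root cause is identified: Oct 25, 2000 + 16 days = Nov 10, 2000.
The postmortem is published: Nov 10, 2000 + 27 days = Dec 7, 2000.
The on-call engineer is paged: Nov 8, 2000.
The incident is resolved: Nov 8, 2000 + 24 days = Dec 2, 2000.
Comparing: the postmortem is published on Dec 7, 2000 vs the incident is resolved on Dec 2, 2000. Earlier: the incident is resolved.

The incident is resolved — December 2, 2000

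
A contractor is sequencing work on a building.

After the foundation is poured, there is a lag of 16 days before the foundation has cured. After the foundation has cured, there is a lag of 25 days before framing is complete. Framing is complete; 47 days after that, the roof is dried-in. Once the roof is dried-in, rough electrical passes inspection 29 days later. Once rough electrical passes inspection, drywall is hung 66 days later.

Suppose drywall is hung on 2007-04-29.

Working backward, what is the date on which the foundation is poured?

Drywall is hung: Apr 29, 2007.
Rough electrical passes inspection: Apr 29, 2007 − 66 days = Feb 22, 2007.
The roof is dried-in: Feb 22, 2007 − 29 days = Jan 24, 2007.
Framing is complete: Jan 24, 2007 − 47 days = Dec 8, 2006.
The foundation has cured: Dec 8, 2006 − 25 days = Nov 13, 2006.
The foundation is poured: Nov 13, 2006 − 16 days = Oct 28, 2006.

2006-10-28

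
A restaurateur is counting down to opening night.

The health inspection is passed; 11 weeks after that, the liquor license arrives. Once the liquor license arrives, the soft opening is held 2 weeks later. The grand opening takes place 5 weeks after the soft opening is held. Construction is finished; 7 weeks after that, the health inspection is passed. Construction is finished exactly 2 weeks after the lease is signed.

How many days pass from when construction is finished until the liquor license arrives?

126 days

Causal path: construction is finished → the health inspection is passed → the liquor license arrives.
Total delay along the path: 7 + 11 weeks = 18 weeks = 126 days.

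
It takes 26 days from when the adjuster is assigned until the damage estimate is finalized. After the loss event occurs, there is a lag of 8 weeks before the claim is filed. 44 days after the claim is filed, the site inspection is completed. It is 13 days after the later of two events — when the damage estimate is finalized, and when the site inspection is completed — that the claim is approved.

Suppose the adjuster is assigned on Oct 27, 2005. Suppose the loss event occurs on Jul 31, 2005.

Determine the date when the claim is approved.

Dec 5, 2005

The adjuster is assigned: Oct 27, 2005.
The damage estimate is finalized: Oct 27, 2005 + 26 days = Nov 22, 2005.
The loss event occurs: Jul 31, 2005.
The claim is filed: Jul 31, 2005 + 8 weeks = Sep 25, 2005.
The site inspection is completed: Sep 25, 2005 + 44 days = Nov 8, 2005.
Both prerequisites met — the damage estimate is finalized (Nov 22, 2005), the site inspection is completed (Nov 8, 2005); the later is Nov 22, 2005.
The claim is approved: Nov 22, 2005 + 13 days = Dec 5, 2005.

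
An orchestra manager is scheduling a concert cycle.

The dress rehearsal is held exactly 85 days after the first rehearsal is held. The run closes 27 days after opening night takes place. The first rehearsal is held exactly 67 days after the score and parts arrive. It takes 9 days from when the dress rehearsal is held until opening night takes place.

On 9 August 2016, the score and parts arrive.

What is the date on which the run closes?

The score and parts arrive: Aug 9, 2016.
The first rehearsal is held: Aug 9, 2016 + 67 days = Oct 15, 2016.
The dress rehearsal is held: Oct 15, 2016 + 85 days = Jan 8, 2017.
Opening night takes place: Jan 8, 2017 + 9 days = Jan 17, 2017.
The run closes: Jan 17, 2017 + 27 days = Feb 13, 2017.

13 February 2017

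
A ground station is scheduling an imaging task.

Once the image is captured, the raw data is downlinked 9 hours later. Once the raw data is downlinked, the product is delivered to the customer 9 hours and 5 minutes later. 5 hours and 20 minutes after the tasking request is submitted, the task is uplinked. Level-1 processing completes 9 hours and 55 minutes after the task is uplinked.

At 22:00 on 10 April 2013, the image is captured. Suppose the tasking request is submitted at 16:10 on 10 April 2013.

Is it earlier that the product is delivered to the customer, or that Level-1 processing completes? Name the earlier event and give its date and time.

Level-1 processing completes — 07:25 on 11 April 2013

The image is captured: 22:00 Apr 10, 2013.
The raw data is downlinked: 22:00 Apr 10, 2013 + 9h = 07:00 Apr 11, 2013.
The product is delivered to the customer: 07:00 Apr 11, 2013 + 9h05m = 16:05 Apr 11, 2013.
The tasking request is submitted: 16:10 Apr 10, 2013.
The task is uplinked: 16:10 Apr 10, 2013 + 5h20m = 21:30 Apr 10, 2013.
Level-1 processing completes: 21:30 Apr 10, 2013 + 9h55m = 07:25 Apr 11, 2013.
Comparing: the product is delivered to the customer at 16:05 Apr 11, 2013 vs Level-1 processing completes at 07:25 Apr 11, 2013. Earlier: Level-1 processing completes.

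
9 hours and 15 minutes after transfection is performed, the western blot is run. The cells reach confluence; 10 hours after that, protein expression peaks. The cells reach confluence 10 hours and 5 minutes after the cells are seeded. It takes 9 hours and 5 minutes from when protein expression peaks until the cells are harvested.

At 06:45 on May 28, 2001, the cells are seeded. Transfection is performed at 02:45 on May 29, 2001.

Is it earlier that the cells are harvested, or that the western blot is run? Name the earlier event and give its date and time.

The cells are harvested — 11:55 on May 29, 2001

The cells are seeded: 06:45 May 28, 2001.
The cells reach confluence: 06:45 May 28, 2001 + 10h05m = 16:50 May 28, 2001.
Protein expression peaks: 16:50 May 28, 2001 + 10h = 02:50 May 29, 2001.
The cells are harvested: 02:50 May 29, 2001 + 9h05m = 11:55 May 29, 2001.
Transfection is performed: 02:45 May 29, 2001.
The western blot is run: 02:45 May 29, 2001 + 9h15m = 12:00 May 29, 2001.
Comparing: the cells are harvested at 11:55 May 29, 2001 vs the western blot is run at 12:00 May 29, 2001. Earlier: the cells are harvested.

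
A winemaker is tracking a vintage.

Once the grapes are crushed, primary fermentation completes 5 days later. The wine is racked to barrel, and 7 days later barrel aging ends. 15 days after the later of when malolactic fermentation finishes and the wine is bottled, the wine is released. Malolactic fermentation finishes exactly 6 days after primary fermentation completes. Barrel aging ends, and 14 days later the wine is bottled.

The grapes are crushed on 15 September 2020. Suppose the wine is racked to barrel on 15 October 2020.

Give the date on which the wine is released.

The grapes are crushed: Sep 15, 2020.
Primary fermentation completes: Sep 15, 2020 + 5 days = Sep 20, 2020.
Malolactic fermentation finishes: Sep 20, 2020 + 6 days = Sep 26, 2020.
The wine is racked to barrel: Oct 15, 2020.
Barrel aging ends: Oct 15, 2020 + 7 days = Oct 22, 2020.
The wine is bottled: Oct 22, 2020 + 14 days = Nov 5, 2020.
Both prerequisites met — malolactic fermentation finishes (Sep 26, 2020), the wine is bottled (Nov 5, 2020); the later is Nov 5, 2020.
The wine is released: Nov 5, 2020 + 15 days = Nov 20, 2020.

20 November 2020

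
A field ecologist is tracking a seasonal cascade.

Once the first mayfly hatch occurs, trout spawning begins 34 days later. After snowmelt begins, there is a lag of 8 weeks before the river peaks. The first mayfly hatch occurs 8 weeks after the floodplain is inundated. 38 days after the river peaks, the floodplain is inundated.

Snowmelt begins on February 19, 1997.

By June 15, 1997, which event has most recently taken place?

The floodplain is inundated

Snowmelt begins: Feb 19, 1997.
The river peaks: Feb 19, 1997 + 8 weeks = Apr 16, 1997.
The floodplain is inundated: Apr 16, 1997 + 38 days = May 24, 1997.
The first mayfly hatch occurs: May 24, 1997 + 8 weeks = Jul 19, 1997.
Trout spawning begins: Jul 19, 1997 + 34 days = Aug 22, 1997.
Jun 15, 1997 falls between when the floodplain is inundated (May 24, 1997) and when the first mayfly hatch occurs (Jul 19, 1997).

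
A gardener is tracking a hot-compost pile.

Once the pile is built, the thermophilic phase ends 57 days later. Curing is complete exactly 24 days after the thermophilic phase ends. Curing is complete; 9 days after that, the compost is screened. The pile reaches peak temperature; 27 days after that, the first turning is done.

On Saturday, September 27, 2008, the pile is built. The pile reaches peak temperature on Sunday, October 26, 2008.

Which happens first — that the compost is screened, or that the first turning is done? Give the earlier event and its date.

The pile is built: Sep 27, 2008.
The thermophilic phase ends: Sep 27, 2008 + 57 days = Nov 23, 2008.
Curing is complete: Nov 23, 2008 + 24 days = Dec 17, 2008.
The compost is screened: Dec 17, 2008 + 9 days = Dec 26, 2008.
The pile reaches peak temperature: Oct 26, 2008.
The first turning is done: Oct 26, 2008 + 27 days = Nov 22, 2008.
Comparing: the compost is screened on Dec 26, 2008 vs the first turning is done on Nov 22, 2008. Earlier: the first turning is done.

The first turning is done — Saturday, November 22, 2008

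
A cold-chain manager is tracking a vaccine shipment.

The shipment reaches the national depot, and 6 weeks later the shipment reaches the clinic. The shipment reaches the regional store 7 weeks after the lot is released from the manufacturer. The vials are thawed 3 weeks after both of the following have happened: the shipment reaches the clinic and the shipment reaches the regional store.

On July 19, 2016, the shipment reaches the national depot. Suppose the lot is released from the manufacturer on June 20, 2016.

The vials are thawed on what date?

The shipment reaches the national depot: Jul 19, 2016.
The shipment reaches the clinic: Jul 19, 2016 + 6 weeks = Aug 30, 2016.
The lot is released from the manufacturer: Jun 20, 2016.
The shipment reaches the regional store: Jun 20, 2016 + 7 weeks = Aug 8, 2016.
Both prerequisites met — the shipment reaches the clinic (Aug 30, 2016), the shipment reaches the regional store (Aug 8, 2016); the later is Aug 30, 2016.
The vials are thawed: Aug 30, 2016 + 3 weeks = Sep 20, 2016.

September 20, 2016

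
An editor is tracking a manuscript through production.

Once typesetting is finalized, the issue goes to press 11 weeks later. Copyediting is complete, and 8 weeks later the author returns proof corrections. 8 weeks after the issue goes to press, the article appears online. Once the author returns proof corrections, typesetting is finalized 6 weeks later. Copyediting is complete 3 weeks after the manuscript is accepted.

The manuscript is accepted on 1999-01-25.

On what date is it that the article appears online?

1999-10-04

The manuscript is accepted: Jan 25, 1999.
Copyediting is complete: Jan 25, 1999 + 3 weeks = Feb 15, 1999.
The author returns proof corrections: Feb 15, 1999 + 8 weeks = Apr 12, 1999.
Typesetting is finalized: Apr 12, 1999 + 6 weeks = May 24, 1999.
The issue goes to press: May 24, 1999 + 11 weeks = Aug 9, 1999.
The article appears online: Aug 9, 1999 + 8 weeks = Oct 4, 1999.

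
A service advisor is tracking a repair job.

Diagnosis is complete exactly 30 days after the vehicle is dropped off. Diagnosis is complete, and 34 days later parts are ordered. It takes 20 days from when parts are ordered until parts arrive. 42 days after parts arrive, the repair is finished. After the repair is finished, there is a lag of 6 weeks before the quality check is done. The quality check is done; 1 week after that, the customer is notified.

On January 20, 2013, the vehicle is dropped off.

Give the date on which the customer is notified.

The vehicle is dropped off: Jan 20, 2013.
Diagnosis is complete: Jan 20, 2013 + 30 days = Feb 19, 2013.
Parts are ordered: Feb 19, 2013 + 34 days = Mar 25, 2013.
Parts arrive: Mar 25, 2013 + 20 days = Apr 14, 2013.
The repair is finished: Apr 14, 2013 + 42 days = May 26, 2013.
The quality check is done: May 26, 2013 + 6 weeks = Jul 7, 2013.
The customer is notified: Jul 7, 2013 + 1 week = Jul 14, 2013.

July 14, 2013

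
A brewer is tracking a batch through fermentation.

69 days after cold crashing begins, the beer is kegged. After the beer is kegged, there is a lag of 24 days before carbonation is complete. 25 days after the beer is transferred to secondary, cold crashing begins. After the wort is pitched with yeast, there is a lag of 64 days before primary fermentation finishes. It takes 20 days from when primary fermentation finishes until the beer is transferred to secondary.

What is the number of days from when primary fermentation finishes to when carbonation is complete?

138 days

Causal path: primary fermentation finishes → the beer is transferred to secondary → cold crashing begins → the beer is kegged → carbonation is complete.
Total delay along the path: 20 + 25 + 69 + 24 = 138 days.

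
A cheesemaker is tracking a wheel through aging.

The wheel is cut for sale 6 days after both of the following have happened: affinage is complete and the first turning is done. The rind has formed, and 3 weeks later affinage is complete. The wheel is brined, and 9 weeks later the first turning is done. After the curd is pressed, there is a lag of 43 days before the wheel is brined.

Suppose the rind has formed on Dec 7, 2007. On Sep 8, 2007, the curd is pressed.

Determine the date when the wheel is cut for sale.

Jan 3, 2008

The rind has formed: Dec 7, 2007.
Affinage is complete: Dec 7, 2007 + 3 weeks = Dec 28, 2007.
The curd is pressed: Sep 8, 2007.
The wheel is brined: Sep 8, 2007 + 43 days = Oct 21, 2007.
The first turning is done: Oct 21, 2007 + 9 weeks = Dec 23, 2007.
Both prerequisites met — affinage is complete (Dec 28, 2007), the first turning is done (Dec 23, 2007); the later is Dec 28, 2007.
The wheel is cut for sale: Dec 28, 2007 + 6 days = Jan 3, 2008.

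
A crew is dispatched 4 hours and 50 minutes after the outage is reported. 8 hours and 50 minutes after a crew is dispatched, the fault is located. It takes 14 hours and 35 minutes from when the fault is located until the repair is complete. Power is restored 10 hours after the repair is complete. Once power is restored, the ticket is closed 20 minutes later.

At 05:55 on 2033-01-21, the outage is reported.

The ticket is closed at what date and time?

20:30 on 2033-01-22

The outage is reported: 05:55 Jan 21, 2033.
A crew is dispatched: 05:55 Jan 21, 2033 + 4h50m = 10:45 Jan 21, 2033.
The fault is located: 10:45 Jan 21, 2033 + 8h50m = 19:35 Jan 21, 2033.
The repair is complete: 19:35 Jan 21, 2033 + 14h35m = 10:10 Jan 22, 2033.
Power is restored: 10:10 Jan 22, 2033 + 10h = 20:10 Jan 22, 2033.
The ticket is closed: 20:10 Jan 22, 2033 + 20m = 20:30 Jan 22, 2033.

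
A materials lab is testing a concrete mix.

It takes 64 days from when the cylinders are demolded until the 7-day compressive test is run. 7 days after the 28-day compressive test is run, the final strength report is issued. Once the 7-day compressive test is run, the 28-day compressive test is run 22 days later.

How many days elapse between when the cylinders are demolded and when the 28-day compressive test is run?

Causal path: the cylinders are demolded → the 7-day compressive test is run → the 28-day compressive test is run.
Total delay along the path: 64 + 22 = 86 days.

86 days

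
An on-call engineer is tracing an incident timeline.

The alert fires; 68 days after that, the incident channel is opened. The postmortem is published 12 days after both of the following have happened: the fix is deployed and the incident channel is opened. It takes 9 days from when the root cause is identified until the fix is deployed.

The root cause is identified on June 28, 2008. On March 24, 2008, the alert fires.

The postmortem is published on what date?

The root cause is identified: Jun 28, 2008.
The fix is deployed: Jun 28, 2008 + 9 days = Jul 7, 2008.
The alert fires: Mar 24, 2008.
The incident channel is opened: Mar 24, 2008 + 68 days = May 31, 2008.
Both prerequisites met — the fix is deployed (Jul 7, 2008), the incident channel is opened (May 31, 2008); the later is Jul 7, 2008.
The postmortem is published: Jul 7, 2008 + 12 days = Jul 19, 2008.

July 19, 2008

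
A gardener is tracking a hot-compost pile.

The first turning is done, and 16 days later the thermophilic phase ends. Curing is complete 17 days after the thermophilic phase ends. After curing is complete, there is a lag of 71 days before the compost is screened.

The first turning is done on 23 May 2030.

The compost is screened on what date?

4 September 2030

The first turning is done: May 23, 2030.
The thermophilic phase ends: May 23, 2030 + 16 days = Jun 8, 2030.
Curing is complete: Jun 8, 2030 + 17 days = Jun 25, 2030.
The compost is screened: Jun 25, 2030 + 71 days = Sep 4, 2030.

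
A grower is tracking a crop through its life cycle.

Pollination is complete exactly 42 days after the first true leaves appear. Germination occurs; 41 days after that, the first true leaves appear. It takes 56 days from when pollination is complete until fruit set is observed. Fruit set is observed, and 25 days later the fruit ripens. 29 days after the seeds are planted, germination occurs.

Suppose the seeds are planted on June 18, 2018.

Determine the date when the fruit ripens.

The seeds are planted: Jun 18, 2018.
Germination occurs: Jun 18, 2018 + 29 days = Jul 17, 2018.
The first true leaves appear: Jul 17, 2018 + 41 days = Aug 27, 2018.
Pollination is complete: Aug 27, 2018 + 42 days = Oct 8, 2018.
Fruit set is observed: Oct 8, 2018 + 56 days = Dec 3, 2018.
The fruit ripens: Dec 3, 2018 + 25 days = Dec 28, 2018.

December 28, 2018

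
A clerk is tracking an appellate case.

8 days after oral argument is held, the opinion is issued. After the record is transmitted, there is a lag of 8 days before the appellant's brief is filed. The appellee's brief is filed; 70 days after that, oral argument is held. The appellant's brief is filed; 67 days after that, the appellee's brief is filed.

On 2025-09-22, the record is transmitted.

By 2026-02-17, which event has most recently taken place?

The record is transmitted: Sep 22, 2025.
The appellant's brief is filed: Sep 22, 2025 + 8 days = Sep 30, 2025.
The appellee's brief is filed: Sep 30, 2025 + 67 days = Dec 6, 2025.
Oral argument is held: Dec 6, 2025 + 70 days = Feb 14, 2026.
The opinion is issued: Feb 14, 2026 + 8 days = Feb 22, 2026.
Feb 17, 2026 falls between when oral argument is held (Feb 14, 2026) and when the opinion is issued (Feb 22, 2026).

Oral argument is held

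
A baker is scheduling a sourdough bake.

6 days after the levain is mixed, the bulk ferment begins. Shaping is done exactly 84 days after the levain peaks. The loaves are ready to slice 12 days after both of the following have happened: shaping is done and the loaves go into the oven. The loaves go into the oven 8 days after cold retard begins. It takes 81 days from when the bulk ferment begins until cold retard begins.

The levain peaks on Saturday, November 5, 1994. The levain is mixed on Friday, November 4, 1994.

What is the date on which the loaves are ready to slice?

The levain peaks: Nov 5, 1994.
Shaping is done: Nov 5, 1994 + 84 days = Jan 28, 1995.
The levain is mixed: Nov 4, 1994.
The bulk ferment begins: Nov 4, 1994 + 6 days = Nov 10, 1994.
Cold retard begins: Nov 10, 1994 + 81 days = Jan 30, 1995.
The loaves go into the oven: Jan 30, 1995 + 8 days = Feb 7, 1995.
Both prerequisites met — shaping is done (Jan 28, 1995), the loaves go into the oven (Feb 7, 1995); the later is Feb 7, 1995.
The loaves are ready to slice: Feb 7, 1995 + 12 days = Feb 19, 1995.

Sunday, February 19, 1995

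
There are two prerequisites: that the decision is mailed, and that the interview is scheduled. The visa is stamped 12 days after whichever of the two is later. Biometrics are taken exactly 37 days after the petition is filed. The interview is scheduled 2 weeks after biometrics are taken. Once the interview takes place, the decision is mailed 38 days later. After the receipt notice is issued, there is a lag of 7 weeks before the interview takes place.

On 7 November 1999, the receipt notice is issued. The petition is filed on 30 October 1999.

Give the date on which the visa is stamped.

14 February 2000

The receipt notice is issued: Nov 7, 1999.
The interview takes place: Nov 7, 1999 + 7 weeks = Dec 26, 1999.
The decision is mailed: Dec 26, 1999 + 38 days = Feb 2, 2000.
The petition is filed: Oct 30, 1999.
Biometrics are taken: Oct 30, 1999 + 37 days = Dec 6, 1999.
The interview is scheduled: Dec 6, 1999 + 2 weeks = Dec 20, 1999.
Both prerequisites met — the decision is mailed (Feb 2, 2000), the interview is scheduled (Dec 20, 1999); the later is Feb 2, 2000.
The visa is stamped: Feb 2, 2000 + 12 days = Feb 14, 2000.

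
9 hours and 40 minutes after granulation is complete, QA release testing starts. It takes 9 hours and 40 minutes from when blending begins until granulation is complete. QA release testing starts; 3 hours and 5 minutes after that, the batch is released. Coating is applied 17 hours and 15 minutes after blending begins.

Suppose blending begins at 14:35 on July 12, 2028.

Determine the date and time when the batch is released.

13:00 on July 13, 2028

Blending begins: 14:35 Jul 12, 2028.
Granulation is complete: 14:35 Jul 12, 2028 + 9h40m = 00:15 Jul 13, 2028.
QA release testing starts: 00:15 Jul 13, 2028 + 9h40m = 09:55 Jul 13, 2028.
The batch is released: 09:55 Jul 13, 2028 + 3h05m = 13:00 Jul 13, 2028.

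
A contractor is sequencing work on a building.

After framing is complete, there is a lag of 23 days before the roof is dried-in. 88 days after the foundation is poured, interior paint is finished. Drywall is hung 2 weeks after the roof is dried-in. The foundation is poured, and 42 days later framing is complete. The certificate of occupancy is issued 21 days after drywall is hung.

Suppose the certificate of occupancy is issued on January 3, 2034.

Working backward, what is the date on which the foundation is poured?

September 25, 2033

The certificate of occupancy is issued: Jan 3, 2034.
Drywall is hung: Jan 3, 2034 − 21 days = Dec 13, 2033.
The roof is dried-in: Dec 13, 2033 − 2 weeks = Nov 29, 2033.
Framing is complete: Nov 29, 2033 − 23 days = Nov 6, 2033.
The foundation is poured: Nov 6, 2033 − 42 days = Sep 25, 2033.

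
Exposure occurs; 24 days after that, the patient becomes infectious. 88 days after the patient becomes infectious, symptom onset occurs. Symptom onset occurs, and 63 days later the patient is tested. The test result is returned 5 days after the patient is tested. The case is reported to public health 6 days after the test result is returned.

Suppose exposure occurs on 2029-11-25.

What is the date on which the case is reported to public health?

Exposure occurs: Nov 25, 2029.
The patient becomes infectious: Nov 25, 2029 + 24 days = Dec 19, 2029.
Symptom onset occurs: Dec 19, 2029 + 88 days = Mar 17, 2030.
The patient is tested: Mar 17, 2030 + 63 days = May 19, 2030.
The test result is returned: May 19, 2030 + 5 days = May 24, 2030.
The case is reported to public health: May 24, 2030 + 6 days = May 30, 2030.

2030-05-30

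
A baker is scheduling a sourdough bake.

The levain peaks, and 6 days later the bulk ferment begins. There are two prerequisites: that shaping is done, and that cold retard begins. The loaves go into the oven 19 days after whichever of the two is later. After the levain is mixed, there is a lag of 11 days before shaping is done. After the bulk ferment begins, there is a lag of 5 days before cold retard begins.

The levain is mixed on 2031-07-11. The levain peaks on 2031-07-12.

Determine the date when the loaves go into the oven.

The levain is mixed: Jul 11, 2031.
Shaping is done: Jul 11, 2031 + 11 days = Jul 22, 2031.
The levain peaks: Jul 12, 2031.
The bulk ferment begins: Jul 12, 2031 + 6 days = Jul 18, 2031.
Cold retard begins: Jul 18, 2031 + 5 days = Jul 23, 2031.
Both prerequisites met — shaping is done (Jul 22, 2031), cold retard begins (Jul 23, 2031); the later is Jul 23, 2031.
The loaves go into the oven: Jul 23, 2031 + 19 days = Aug 11, 2031.

2031-08-11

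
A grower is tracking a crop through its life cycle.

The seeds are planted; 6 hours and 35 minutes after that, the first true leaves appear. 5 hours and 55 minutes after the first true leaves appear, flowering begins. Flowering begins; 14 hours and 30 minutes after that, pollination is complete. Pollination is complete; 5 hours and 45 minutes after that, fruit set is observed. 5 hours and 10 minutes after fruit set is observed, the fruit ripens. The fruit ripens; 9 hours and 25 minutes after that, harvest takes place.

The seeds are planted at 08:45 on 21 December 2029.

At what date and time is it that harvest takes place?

08:05 on 23 December 2029

The seeds are planted: 08:45 Dec 21, 2029.
The first true leaves appear: 08:45 Dec 21, 2029 + 6h35m = 15:20 Dec 21, 2029.
Flowering begins: 15:20 Dec 21, 2029 + 5h55m = 21:15 Dec 21, 2029.
Pollination is complete: 21:15 Dec 21, 2029 + 14h30m = 11:45 Dec 22, 2029.
Fruit set is observed: 11:45 Dec 22, 2029 + 5h45m = 17:30 Dec 22, 2029.
The fruit ripens: 17:30 Dec 22, 2029 + 5h10m = 22:40 Dec 22, 2029.
Harvest takes place: 22:40 Dec 22, 2029 + 9h25m = 08:05 Dec 23, 2029.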